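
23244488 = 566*41068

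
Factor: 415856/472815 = 2^4 * 3^(-2) * 5^(-1) * 19^(-1) * 47^1 = 752/855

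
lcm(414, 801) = 36846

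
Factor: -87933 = -1*3^1*29311^1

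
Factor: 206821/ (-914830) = -1 * 2^ (-1) * 5^ (-1) * 7^ (-2) * 1867^ (-1) * 206821^1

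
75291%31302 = 12687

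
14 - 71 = -57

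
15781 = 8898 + 6883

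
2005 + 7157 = 9162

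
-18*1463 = -26334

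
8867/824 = 10 + 627/824 ≈ 10.76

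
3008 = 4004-996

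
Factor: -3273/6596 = -1 * 2^(-2) * 3^1 * 17^(-1) * 97^(-1) * 1091^1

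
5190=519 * 10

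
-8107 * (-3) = 24321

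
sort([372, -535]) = [-535, 372]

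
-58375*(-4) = 233500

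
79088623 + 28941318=108029941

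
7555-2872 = 4683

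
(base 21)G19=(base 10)7086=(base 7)26442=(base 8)15656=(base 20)HE6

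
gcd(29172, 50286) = 102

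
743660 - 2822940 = -2079280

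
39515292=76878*514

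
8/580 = 2/145 ≈ 0.0138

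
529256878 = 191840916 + 337415962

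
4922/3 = 1640+2/3 ≈ 1640.67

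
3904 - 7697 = -3793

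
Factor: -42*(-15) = 2^1*3^2*5^1*7^1 = 630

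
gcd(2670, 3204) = 534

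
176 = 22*8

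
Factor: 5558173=47^1*118259^1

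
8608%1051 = 200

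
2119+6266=8385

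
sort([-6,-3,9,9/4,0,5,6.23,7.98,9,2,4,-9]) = [-9,-6,-3,0,2,9/4,4,5,6.23,7.98,9,9]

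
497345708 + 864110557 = 1361456265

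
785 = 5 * 157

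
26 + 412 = 438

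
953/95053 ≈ 0.0100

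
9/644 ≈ 0.0140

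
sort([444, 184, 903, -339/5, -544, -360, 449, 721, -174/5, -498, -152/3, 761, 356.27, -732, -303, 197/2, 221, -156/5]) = [-732, -544, -498, -360, -303, -339/5, -152/3, -174/5, -156/5, 197/2, 184, 221, 356.27, 444, 449, 721, 761, 903]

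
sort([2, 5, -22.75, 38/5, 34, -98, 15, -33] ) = [-98, -33, -22.75, 2, 5, 38/5, 15, 34] 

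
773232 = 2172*356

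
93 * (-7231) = -672483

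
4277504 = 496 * 8624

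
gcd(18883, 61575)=821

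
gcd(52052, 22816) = 4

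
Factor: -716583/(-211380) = 2^(-2)*5^(-1)*7^1*13^(-1)*271^(-1)*34123^1 = 238861/70460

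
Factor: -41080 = -1*2^3*5^1*13^1*79^1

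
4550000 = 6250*728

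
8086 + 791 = 8877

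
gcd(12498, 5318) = 2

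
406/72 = 5+23/36 ≈ 5.64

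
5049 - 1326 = 3723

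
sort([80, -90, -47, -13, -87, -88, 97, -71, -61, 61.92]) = [-90, -88, -87, -71, -61, -47, -13, 61.92, 80, 97]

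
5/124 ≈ 0.0403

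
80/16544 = 5/1034 ≈ 0.00484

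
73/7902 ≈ 0.00924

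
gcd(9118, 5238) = 194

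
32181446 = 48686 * 661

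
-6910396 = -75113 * 92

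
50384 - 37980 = 12404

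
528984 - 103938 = 425046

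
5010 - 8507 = -3497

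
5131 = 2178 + 2953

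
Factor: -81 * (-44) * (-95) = -1 * 2^2 * 3^4 * 5^1 * 11^1 * 19^1 = -338580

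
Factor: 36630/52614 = 5^1*11^1*79^(-1) = 55/79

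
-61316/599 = -102 - 218/599 ≈ -102.36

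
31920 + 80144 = 112064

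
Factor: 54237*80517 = 3^2*101^1*179^1*26839^1 = 4367000529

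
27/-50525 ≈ -0.000534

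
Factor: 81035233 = 23^1*271^1*13001^1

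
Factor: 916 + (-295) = 3^3*23^1 = 621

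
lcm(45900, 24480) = 367200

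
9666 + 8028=17694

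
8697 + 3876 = 12573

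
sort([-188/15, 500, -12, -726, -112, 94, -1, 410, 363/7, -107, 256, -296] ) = [-726, -296, -112, -107, -188/15, -12, -1, 363/7, 94, 256, 410, 500] 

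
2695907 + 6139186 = 8835093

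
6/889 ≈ 0.00675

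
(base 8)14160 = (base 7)24145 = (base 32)63g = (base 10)6256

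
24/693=8/231 ≈ 0.0346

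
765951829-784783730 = -18831901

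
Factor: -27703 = -1*13^1*2131^1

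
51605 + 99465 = 151070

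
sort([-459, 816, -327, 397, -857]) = [-857, -459, -327, 397, 816]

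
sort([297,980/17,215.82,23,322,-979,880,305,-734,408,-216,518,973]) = [-979,-734,-216,23,980/17,215.82,297,305,322,408,518,880,973]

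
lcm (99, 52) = 5148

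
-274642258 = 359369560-634011818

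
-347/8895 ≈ -0.0390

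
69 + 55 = 124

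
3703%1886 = 1817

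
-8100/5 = -1620 = -1620.00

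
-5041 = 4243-9284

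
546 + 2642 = 3188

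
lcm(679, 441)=42777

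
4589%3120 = 1469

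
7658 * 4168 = 31918544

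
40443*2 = 80886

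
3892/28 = 139 = 139.00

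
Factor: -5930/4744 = -1*2^(-2)*5^1 = -5/4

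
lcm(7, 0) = 0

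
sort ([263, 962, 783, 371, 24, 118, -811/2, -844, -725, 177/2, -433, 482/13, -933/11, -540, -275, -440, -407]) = [-844, -725, -540, -440, -433, -407, -811/2, -275, -933/11, 24, 482/13, 177/2, 118, 263, 371, 783, 962]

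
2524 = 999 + 1525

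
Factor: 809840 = 2^4*5^1*53^1*191^1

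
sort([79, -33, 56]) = [-33, 56, 79]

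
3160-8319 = -5159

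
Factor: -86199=-1*3^1*59^1*487^1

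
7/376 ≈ 0.0186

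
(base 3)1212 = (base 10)50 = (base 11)46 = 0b110010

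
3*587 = 1761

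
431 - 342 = 89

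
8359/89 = 93 + 82/89 ≈ 93.92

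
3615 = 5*723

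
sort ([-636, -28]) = [-636, -28]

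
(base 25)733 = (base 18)dd7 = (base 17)f6g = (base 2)1000101100101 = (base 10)4453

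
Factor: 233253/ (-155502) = -1*2^ (-1)*3^1 = -3/2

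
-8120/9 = -902 - 2/9≈-902.22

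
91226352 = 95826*952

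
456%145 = 21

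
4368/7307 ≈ 0.598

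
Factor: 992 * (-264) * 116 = -1 * 2^10 * 3^1 * 11^1 * 29^1 * 31^1 = -30379008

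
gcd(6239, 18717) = 6239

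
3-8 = -5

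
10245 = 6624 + 3621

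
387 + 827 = 1214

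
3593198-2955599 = 637599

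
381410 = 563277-181867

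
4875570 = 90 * 54173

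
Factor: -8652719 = -1 * 199^1 * 43481^1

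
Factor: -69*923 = -1*3^1*13^1*23^1*71^1 = -63687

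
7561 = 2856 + 4705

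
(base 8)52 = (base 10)42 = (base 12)36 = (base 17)28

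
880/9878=40/449 ≈ 0.0891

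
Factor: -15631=-1*7^2*11^1*29^1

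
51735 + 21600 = 73335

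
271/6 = 45 + 1/6 ≈ 45.17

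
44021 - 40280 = 3741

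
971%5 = 1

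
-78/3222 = -13/537≈-0.0242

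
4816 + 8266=13082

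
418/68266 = 19/3103 ≈ 0.00612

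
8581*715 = 6135415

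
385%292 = 93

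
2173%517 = 105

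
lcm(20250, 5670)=141750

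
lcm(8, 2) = 8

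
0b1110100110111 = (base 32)79n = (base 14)2a23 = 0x1d37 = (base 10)7479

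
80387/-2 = -40193 - 1/2 = -40193.50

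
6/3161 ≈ 0.00190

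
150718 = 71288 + 79430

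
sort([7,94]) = [7,94]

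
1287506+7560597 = 8848103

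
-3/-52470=1/17490 ≈ 0.0000572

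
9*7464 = 67176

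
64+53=117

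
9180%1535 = 1505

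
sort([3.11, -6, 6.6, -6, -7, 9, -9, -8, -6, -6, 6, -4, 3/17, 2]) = [-9, -8, -7, -6, -6, -6, -6, -4, 3/17, 2, 3.11, 6, 6.6, 9]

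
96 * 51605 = 4954080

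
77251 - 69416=7835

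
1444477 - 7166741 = -5722264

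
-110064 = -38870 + -71194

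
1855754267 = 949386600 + 906367667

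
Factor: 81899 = 81899^1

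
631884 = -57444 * (-11) 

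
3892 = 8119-4227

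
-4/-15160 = 1/3790 ≈ 0.000264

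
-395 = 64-459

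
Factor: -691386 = -1 * 2^1 * 3^1 * 139^1 * 829^1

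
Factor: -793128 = -1 * 2^3 * 3^1 * 7^1 * 4721^1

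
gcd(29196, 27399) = 3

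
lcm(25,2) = 50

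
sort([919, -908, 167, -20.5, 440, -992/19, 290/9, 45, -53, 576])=[-908, -53, -992/19, -20.5, 290/9, 45, 167, 440, 576, 919]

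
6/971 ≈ 0.00618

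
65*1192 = 77480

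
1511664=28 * 53988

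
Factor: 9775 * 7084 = 2^2 * 5^2 * 7^1 * 11^1 * 17^1 * 23^2 = 69246100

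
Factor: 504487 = 229^1*2203^1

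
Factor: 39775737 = 3^1 * 2999^1 * 4421^1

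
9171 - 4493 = 4678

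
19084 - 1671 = 17413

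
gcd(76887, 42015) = 3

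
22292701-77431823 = -55139122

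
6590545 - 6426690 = 163855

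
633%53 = 50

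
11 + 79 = 90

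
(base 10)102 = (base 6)250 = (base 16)66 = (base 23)4a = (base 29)3f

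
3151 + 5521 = 8672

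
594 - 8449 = -7855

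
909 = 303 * 3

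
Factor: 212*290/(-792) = -1*3^(-2)*5^1*11^(-1)*29^1*53^1 = -7685/99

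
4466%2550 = 1916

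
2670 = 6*445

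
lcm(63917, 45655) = 319585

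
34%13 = 8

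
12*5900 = 70800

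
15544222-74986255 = -59442033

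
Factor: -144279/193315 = -1*3^2*5^(-1)*17^1*41^(-1) = -153/205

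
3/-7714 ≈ -0.000389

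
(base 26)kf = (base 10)535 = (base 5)4120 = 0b1000010111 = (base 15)25a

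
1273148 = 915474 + 357674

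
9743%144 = 95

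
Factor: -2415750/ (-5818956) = 2^ (-1) * 5^3 * 11^ (-1) * 13^ (-1) * 3221^1 * 3391^ (-1) = 402625/969826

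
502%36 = 34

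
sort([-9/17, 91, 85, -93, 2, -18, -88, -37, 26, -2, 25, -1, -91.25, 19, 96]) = [-93, -91.25, -88, -37, -18, -2, -1, -9/17, 2, 19, 25, 26, 85, 91, 96]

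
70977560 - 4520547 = 66457013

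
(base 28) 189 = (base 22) 225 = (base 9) 1350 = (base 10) 1017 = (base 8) 1771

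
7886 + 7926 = 15812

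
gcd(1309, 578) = 17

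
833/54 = 15 + 23/54 ≈ 15.43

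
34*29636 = 1007624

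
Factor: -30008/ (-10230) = 2^2*3^ (-1)*5^ (-1)*11^1 = 44/15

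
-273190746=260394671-533585417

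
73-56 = 17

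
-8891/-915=9 + 656/915 ≈ 9.72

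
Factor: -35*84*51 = -1*2^2*3^2*5^1*7^2*17^1 = -149940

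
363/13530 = 11/410 ≈ 0.0268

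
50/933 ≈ 0.0536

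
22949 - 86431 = -63482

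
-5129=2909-8038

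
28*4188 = 117264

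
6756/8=844 + 1/2=844.50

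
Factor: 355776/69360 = 2^2*5^(-1)*17^(-1)*109^1 = 436/85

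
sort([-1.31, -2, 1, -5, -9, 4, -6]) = [-9, -6, -5, -2, -1.31, 1, 4]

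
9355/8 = 1169 + 3/8 ≈ 1169.38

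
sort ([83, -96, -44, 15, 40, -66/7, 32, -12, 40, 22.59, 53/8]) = [-96, -44, -12, -66/7, 53/8, 15, 22.59, 32, 40, 40, 83]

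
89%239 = 89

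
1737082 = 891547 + 845535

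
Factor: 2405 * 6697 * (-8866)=-1 * 2^1 * 5^1 * 11^1 * 13^2 * 31^1 * 37^2 * 181^1=-142798322810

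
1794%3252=1794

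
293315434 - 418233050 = -124917616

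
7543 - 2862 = 4681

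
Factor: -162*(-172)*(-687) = -1*2^3*3^5*43^1*229^1 = -19142568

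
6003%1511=1470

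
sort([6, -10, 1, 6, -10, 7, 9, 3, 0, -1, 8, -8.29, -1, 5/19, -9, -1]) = [-10, -10, -9, -8.29, -1, -1, -1, 0, 5/19, 1, 3, 6, 6, 7, 8, 9]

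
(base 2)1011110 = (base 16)5e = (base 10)94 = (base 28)3a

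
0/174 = 0 = 0.00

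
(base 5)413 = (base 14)7a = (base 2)1101100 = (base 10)108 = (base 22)4k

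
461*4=1844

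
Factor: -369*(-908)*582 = 2^3*3^3*41^1*97^1*227^1 = 195000264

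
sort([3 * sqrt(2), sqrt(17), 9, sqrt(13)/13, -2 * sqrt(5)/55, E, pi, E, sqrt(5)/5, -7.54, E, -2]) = [-7.54, -2, -2 * sqrt(5)/55, sqrt(13)/13, sqrt(5)/5, E, E, E, pi, sqrt(17), 3 * sqrt(2), 9]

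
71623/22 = 3255+13/22 ≈ 3255.59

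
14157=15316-1159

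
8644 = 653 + 7991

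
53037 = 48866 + 4171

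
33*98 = 3234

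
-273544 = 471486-745030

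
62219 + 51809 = 114028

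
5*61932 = 309660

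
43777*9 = 393993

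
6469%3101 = 267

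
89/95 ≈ 0.937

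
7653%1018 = 527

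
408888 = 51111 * 8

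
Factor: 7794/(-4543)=-1 * 2^1 * 3^2 * 7^(-1) * 11^(-1) * 59^(-1) * 433^1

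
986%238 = 34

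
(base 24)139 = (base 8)1221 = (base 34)jb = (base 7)1626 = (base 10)657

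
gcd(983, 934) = 1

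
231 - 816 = -585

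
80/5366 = 40/2683 ≈ 0.0149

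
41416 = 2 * 20708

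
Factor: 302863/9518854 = 2^(-1) * 11^2 * 2503^1 * 4759427^(-1)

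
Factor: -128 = -1*2^7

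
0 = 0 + 0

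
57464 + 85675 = 143139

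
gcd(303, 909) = 303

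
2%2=0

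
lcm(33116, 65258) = 2218772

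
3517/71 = 49 + 38/71 ≈ 49.54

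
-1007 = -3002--1995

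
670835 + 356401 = 1027236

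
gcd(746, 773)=1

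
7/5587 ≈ 0.00125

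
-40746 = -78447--37701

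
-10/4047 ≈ -0.00247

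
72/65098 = 36/32549 ≈ 0.00111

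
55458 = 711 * 78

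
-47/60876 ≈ -0.000772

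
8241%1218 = 933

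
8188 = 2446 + 5742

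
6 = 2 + 4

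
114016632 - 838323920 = -724307288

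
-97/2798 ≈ -0.0347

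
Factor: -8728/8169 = -1 * 2^3 * 3^(-1) * 7^(-1) * 389^(-1) * 1091^1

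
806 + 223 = 1029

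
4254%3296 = 958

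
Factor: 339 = 3^1 * 113^1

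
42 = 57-15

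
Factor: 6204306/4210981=2^1 * 3^1 * 223^1 * 4637^1 * 4210981^(-1)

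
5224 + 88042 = 93266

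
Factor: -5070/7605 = -1*2^1*3^ (-1) = -2/3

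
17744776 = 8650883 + 9093893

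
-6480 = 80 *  (-81) 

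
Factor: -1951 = -1 * 1951^1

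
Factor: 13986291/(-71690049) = -1*3^(-2)*11^1*17^1*71^(-1)*107^1*233^1*37397^(-1) = -4662097/23896683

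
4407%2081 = 245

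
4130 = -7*(-590)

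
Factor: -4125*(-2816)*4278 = 2^9*3^2*5^3*11^2*23^1*31^1 = 49693248000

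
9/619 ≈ 0.0145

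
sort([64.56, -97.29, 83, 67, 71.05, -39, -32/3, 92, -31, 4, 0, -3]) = [-97.29, -39, -31, -32/3, -3, 0, 4, 64.56, 67, 71.05, 83, 92]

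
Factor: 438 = 2^1*3^1*73^1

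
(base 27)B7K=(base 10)8228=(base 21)IDH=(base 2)10000000100100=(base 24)E6K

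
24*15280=366720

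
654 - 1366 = -712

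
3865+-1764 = 2101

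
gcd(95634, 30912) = 966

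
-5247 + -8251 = -13498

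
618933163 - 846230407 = -227297244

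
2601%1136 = 329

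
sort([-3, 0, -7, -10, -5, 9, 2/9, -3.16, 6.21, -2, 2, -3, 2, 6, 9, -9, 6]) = [-10, -9, -7, -5, -3.16, -3, -3, -2, 0, 2/9, 2, 2, 6, 6, 6.21, 9, 9]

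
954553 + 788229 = 1742782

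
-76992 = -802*96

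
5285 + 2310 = 7595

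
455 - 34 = 421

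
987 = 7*141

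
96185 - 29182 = 67003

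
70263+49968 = 120231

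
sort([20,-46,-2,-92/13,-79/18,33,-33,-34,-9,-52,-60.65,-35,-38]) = [-60.65,-52,-46,-38,-35,-34,-33,-9,-92/13,-79/18,-2,20,33]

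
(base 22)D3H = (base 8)14347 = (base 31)6JK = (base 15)1D50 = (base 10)6375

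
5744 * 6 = 34464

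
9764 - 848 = 8916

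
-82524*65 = -5364060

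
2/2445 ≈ 0.000818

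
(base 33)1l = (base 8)66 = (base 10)54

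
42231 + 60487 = 102718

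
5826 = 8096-2270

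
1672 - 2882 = -1210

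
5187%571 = 48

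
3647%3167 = 480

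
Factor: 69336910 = 2^1*5^1*401^1*17291^1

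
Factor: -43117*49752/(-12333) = 2^3*3^1*691^1*4111^(-1)*43117^1 = 715052328/4111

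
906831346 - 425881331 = 480950015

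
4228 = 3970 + 258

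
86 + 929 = 1015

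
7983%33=30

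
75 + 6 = 81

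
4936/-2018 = -2-450/1009 ≈ -2.45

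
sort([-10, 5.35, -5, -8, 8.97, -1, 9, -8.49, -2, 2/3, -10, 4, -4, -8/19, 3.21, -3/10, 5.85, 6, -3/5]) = [-10, -10, -8.49, -8, -5, -4, -2, -1, -3/5, -8/19, -3/10, 2/3, 3.21, 4, 5.35, 5.85, 6, 8.97, 9]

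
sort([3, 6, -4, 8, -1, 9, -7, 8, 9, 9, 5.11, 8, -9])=[-9, -7, -4, -1, 3, 5.11, 6, 8, 8, 8, 9, 9, 9]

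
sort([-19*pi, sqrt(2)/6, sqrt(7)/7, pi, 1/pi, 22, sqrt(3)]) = [-19*pi, sqrt(2)/6, 1/pi, sqrt(7)/7, sqrt(3), pi, 22]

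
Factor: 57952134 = 2^1*3^2*23^1*139981^1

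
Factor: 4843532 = 2^2*1210883^1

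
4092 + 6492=10584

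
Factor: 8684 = 2^2 * 13^1 * 167^1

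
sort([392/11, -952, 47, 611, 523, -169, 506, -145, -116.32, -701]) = [-952, -701, -169, -145, -116.32, 392/11, 47, 506, 523, 611]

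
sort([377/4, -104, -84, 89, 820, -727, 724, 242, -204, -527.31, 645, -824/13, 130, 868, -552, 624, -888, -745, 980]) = [-888, -745, -727, -552, -527.31, -204, -104, -84, -824/13, 89, 377/4, 130, 242, 624, 645, 724, 820, 868, 980]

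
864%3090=864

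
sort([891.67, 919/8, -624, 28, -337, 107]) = [-624, -337, 28, 107, 919/8, 891.67]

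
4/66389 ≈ 0.0000603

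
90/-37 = -2 - 16/37 ≈ -2.43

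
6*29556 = 177336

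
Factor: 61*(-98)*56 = -1*2^4*7^3*61^1 = -334768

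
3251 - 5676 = -2425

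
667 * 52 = 34684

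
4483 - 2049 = 2434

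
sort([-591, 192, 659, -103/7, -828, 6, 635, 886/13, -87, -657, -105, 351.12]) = [-828, -657, -591, -105, -87, -103/7, 6, 886/13, 192, 351.12, 635, 659]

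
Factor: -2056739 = -1*659^1*3121^1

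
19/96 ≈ 0.198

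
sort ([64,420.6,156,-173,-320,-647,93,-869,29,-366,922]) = [-869,-647,-366,-320,-173,29,64,93,156,420.6,922]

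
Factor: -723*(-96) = 2^5*3^2*241^1 = 69408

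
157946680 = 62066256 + 95880424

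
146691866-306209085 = -159517219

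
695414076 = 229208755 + 466205321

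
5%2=1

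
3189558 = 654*4877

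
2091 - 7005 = -4914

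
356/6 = 59 + 1/3 ≈ 59.33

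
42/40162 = 21/20081 ≈ 0.00105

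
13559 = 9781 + 3778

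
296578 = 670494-373916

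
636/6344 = 159/1586 ≈ 0.100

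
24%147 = 24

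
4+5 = 9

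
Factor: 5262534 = 2^1 * 3^2 * 292363^1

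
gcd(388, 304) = 4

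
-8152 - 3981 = -12133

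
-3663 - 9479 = -13142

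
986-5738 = -4752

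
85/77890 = 17/15578 ≈ 0.00109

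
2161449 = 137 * 15777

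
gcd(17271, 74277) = 9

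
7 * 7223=50561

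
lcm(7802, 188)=15604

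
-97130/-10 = 9713 = 9713.00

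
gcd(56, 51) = 1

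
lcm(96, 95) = 9120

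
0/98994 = 0 = 0.00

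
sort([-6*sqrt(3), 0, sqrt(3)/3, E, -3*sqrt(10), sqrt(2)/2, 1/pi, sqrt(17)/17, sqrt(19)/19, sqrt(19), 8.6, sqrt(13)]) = [-6*sqrt(3), -3*sqrt(10), 0, sqrt(19)/19, sqrt(17)/17, 1/pi, sqrt(3)/3, sqrt(2)/2, E, sqrt(13), sqrt(19), 8.6]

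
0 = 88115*0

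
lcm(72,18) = 72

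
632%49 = 44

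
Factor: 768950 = 2^1*5^2*7^1*13^3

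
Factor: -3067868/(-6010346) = 2^1*19^(-1)*277^(-1)*571^(-1)*766967^1 = 1533934/3005173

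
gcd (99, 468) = 9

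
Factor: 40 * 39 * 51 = 2^3 * 3^2 * 5^1 * 13^1 * 17^1 = 79560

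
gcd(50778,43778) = 14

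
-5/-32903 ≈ 0.000152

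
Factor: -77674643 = -1*77674643^1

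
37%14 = 9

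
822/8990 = 411/4495 ≈ 0.0914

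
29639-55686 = -26047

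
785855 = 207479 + 578376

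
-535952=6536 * (-82)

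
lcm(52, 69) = 3588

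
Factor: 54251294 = 2^1*43^1*293^1*2153^1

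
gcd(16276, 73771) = 1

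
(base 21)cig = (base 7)22402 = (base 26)8ai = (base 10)5686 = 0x1636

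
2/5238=1/2619 ≈ 0.000382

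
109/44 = 2 + 21/44 ≈ 2.48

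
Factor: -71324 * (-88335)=2^2 * 3^2 * 5^1 * 11^1 * 13^1 * 151^1 * 1621^1=6300405540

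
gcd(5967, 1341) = 9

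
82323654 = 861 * 95614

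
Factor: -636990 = -1 * 2^1 * 3^1 * 5^1 * 17^1 * 1249^1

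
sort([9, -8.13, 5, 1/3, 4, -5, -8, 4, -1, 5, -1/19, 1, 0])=[-8.13, -8, -5, -1, -1/19, 0, 1/3, 1, 4, 4, 5, 5, 9]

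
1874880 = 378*4960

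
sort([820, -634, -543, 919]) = [-634, -543, 820, 919]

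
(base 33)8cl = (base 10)9129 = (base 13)4203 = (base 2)10001110101001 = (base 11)694a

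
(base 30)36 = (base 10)96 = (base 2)1100000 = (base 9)116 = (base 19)51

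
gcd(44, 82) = 2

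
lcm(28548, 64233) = 256932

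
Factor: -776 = -1 * 2^3 * 97^1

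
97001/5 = 19400 + 1/5 = 19400.20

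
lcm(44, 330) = 660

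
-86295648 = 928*(-92991)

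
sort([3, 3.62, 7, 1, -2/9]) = [-2/9, 1, 3, 3.62, 7]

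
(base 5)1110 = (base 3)12202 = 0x9b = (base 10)155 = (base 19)83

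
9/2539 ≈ 0.00354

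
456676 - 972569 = -515893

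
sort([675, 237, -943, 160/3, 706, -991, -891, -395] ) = [-991, -943, -891, -395, 160/3, 237, 675, 706] 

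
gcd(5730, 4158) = 6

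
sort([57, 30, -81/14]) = [-81/14, 30, 57]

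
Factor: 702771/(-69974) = -1*2^(-1)*3^1*59^(-1)*73^1*593^(-1)*3209^1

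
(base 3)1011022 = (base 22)1g9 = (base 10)845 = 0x34d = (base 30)s5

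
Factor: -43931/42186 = -1 * 2^(-1) * 3^(-1) * 79^(-1) * 89^(-1) * 197^1 * 223^1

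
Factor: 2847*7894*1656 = 2^4*3^3*13^1*23^1*73^1*3947^1 = 37217305008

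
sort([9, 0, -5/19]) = [-5/19, 0, 9]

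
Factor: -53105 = -1*5^1*13^1*19^1*43^1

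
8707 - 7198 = 1509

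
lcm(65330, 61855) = 5814370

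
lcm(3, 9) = 9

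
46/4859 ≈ 0.00947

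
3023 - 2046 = 977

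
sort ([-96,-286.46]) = [-286.46,-96]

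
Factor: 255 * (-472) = -1 * 2^3 * 3^1 * 5^1 * 17^1 * 59^1 = -120360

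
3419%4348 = 3419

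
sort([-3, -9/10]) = [-3, -9/10]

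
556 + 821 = 1377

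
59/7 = 8 + 3/7 ≈ 8.43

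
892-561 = 331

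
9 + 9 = 18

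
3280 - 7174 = -3894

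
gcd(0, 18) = 18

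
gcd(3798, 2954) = 422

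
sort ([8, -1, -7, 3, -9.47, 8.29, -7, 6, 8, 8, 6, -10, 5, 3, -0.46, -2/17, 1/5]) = [-10, -9.47, -7, -7, -1, -0.46, -2/17, 1/5, 3, 3, 5, 6, 6, 8, 8, 8, 8.29]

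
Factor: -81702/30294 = -1*3^(-1)*11^(-1)*89^1 = -89/33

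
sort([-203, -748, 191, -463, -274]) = [-748, -463, -274, -203, 191]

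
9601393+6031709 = 15633102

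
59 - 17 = 42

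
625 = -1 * (-625)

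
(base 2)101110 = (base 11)42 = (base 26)1k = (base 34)1c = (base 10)46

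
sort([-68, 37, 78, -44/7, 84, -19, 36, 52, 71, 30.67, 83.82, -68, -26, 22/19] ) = [-68, -68, -26, -19, -44/7, 22/19, 30.67, 36, 37, 52, 71, 78, 83.82, 84] 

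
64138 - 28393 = 35745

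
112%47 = 18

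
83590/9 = 9287 + 7/9 ≈ 9287.78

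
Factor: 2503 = 2503^1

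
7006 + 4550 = 11556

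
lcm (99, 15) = 495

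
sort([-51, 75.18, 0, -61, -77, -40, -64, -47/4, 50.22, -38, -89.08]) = [-89.08, -77, -64, -61, -51, -40, -38, -47/4, 0, 50.22, 75.18]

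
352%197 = 155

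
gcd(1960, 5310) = 10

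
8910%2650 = 960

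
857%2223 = 857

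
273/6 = 45 + 1/2 = 45.50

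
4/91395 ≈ 0.0000438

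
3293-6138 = -2845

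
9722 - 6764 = 2958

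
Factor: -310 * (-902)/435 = 2^2 * 3^(-1) * 11^1 * 29^(-1) * 31^1 * 41^1 = 55924/87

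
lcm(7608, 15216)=15216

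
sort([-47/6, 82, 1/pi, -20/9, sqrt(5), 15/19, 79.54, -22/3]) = [-47/6, -22/3, -20/9, 1/pi, 15/19, sqrt(5), 79.54, 82]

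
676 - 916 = -240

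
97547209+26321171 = 123868380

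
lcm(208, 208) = 208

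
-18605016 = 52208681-70813697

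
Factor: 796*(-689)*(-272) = 2^6*13^1*17^1*53^1*199^1 = 149176768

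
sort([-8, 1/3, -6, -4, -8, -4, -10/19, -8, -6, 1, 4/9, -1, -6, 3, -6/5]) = [-8, -8, -8, -6, -6, -6, -4, -4, -6/5, -1, -10/19, 1/3, 4/9, 1, 3]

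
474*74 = 35076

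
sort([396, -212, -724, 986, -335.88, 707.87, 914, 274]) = [-724, -335.88, -212, 274, 396, 707.87, 914, 986]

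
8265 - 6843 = 1422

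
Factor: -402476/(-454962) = 2^1 * 3^(-1) * 191^(-1) * 239^1 * 397^(-1) * 421^1 = 201238/227481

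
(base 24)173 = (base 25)14m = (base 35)lc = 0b1011101011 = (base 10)747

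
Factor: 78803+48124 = 3^4*1567^1 = 126927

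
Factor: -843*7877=-1*3^1*281^1*7877^1=-6640311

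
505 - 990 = -485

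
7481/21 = 356 + 5/21 ≈ 356.24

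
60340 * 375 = 22627500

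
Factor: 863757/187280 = 2^(-4)*3^3*5^(-1)*2341^(-1)*31991^1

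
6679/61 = 109 + 30/61 ≈ 109.49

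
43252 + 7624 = 50876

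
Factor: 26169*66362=2^1*3^1*11^1*13^1*61^1*33181^1=1736627178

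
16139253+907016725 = 923155978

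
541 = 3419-2878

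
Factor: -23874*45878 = -1*2^2*3^1*7^1*23^1*29^1*113^1*173^1 = -1095291372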